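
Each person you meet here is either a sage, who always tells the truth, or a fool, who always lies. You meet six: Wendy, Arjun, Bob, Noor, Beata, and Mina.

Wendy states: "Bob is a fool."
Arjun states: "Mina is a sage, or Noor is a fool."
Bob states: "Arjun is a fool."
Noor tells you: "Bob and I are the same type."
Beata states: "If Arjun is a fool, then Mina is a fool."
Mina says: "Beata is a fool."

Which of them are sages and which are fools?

Wendy: fool, Arjun: fool, Bob: sage, Noor: sage, Beata: sage, Mina: fool

Consider Wendy. Suppose Wendy is a sage.
Then no assignment of the remaining roles makes every statement match its speaker's type — contradiction.
So Wendy is a fool.
Consider Arjun. Suppose Arjun is a sage.
Then no assignment of the remaining roles makes every statement match its speaker's type — contradiction.
So Arjun is a fool.
With that fixed, Bob's statement is true, so Bob is a sage.
Consider Noor. Suppose Noor is a fool.
Then Arjun's statement comes out true, contradicting Arjun being a fool.
So Noor is a sage.
Consider Beata. Suppose Beata is a fool.
Then no assignment of the remaining roles makes every statement match its speaker's type — contradiction.
So Beata is a sage.
With that fixed, Mina's statement is false, so Mina is a fool.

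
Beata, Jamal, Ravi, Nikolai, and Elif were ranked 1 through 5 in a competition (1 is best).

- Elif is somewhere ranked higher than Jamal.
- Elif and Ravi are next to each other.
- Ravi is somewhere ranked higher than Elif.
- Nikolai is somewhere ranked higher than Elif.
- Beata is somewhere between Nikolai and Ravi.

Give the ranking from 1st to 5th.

Nikolai, Beata, Ravi, Elif, Jamal

From clue 1: Jamal is in {2,3,4,5}.
From clues 1–2: Jamal is in {3,4,5}.
From clues 1–4: Jamal is in {4,5}.
From clues 1–5: Nikolai → rank 1, Beata → rank 2, Ravi → rank 3, Elif → rank 4, Jamal → rank 5.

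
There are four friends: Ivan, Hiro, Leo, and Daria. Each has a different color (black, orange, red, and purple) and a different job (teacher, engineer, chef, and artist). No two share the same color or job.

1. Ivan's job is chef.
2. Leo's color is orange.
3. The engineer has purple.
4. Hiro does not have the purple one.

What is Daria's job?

engineer

Clue 1 rules out chef for Daria's job.
With clues 1–4, artist and teacher are impossible for Daria's job.
That leaves engineer.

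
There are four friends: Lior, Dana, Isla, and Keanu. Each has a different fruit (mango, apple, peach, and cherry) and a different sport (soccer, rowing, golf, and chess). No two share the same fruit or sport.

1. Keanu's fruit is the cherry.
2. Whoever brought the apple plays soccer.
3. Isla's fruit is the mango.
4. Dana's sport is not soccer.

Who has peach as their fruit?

Clue 1 rules out Keanu for the one with fruit peach.
With clues 1–3, Isla is impossible for the one with fruit peach.
With clues 1–4, Lior is impossible for the one with fruit peach.
That leaves Dana.

Dana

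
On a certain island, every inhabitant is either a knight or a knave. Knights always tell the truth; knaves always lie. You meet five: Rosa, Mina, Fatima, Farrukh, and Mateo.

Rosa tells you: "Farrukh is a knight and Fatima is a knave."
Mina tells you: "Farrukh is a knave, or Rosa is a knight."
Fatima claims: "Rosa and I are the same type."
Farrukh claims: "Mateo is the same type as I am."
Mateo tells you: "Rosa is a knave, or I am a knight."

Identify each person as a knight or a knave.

Consider Rosa. Suppose Rosa is a knave.
Then whichever role Fatima has, Fatima's statement has the wrong truth value — contradiction.
So Rosa is a knight.
With that fixed, Mina's statement is true, so Mina is a knight.
Consider Fatima. Suppose Fatima is a knight.
Then Rosa's statement comes out false, contradicting Rosa being a knight.
So Fatima is a knave.
Consider Farrukh. Suppose Farrukh is a knave.
Then Rosa's statement comes out false, contradicting Rosa being a knight.
So Farrukh is a knight.
Consider Mateo. Suppose Mateo is a knave.
Then Farrukh's statement comes out false, contradicting Farrukh being a knight.
So Mateo is a knight.

Rosa: knight, Mina: knight, Fatima: knave, Farrukh: knight, Mateo: knight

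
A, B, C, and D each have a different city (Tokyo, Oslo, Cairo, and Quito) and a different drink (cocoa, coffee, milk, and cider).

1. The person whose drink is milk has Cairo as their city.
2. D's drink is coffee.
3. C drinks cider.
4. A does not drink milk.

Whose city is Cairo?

With clues 1–2, D is impossible for the one with city Cairo.
With clues 1–3, C is impossible for the one with city Cairo.
With clues 1–4, A is impossible for the one with city Cairo.
That leaves B.

B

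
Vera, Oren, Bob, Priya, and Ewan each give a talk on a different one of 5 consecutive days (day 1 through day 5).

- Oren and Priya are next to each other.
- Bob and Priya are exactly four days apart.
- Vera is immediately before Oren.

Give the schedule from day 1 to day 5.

From clues 1–2: Oren is in {2,4}.
From clues 1–3: Bob → day 1, Ewan → day 2, Vera → day 3, Oren → day 4, Priya → day 5.

Bob, Ewan, Vera, Oren, Priya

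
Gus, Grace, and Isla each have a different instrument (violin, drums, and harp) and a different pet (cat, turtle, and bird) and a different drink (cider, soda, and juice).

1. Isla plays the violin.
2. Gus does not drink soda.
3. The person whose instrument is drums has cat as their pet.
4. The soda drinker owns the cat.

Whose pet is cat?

Grace

With clues 1–3, Isla is impossible for the one with pet cat.
With clues 1–4, Gus is impossible for the one with pet cat.
That leaves Grace.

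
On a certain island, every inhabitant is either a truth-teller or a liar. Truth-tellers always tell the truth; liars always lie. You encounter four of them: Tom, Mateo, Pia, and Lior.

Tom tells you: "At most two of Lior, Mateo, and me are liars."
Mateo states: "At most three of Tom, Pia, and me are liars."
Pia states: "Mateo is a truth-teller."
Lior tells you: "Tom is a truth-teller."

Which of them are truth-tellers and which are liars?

Regardless of anyone's role, Mateo's statement is true, so Mateo is a truth-teller.
With that fixed, Pia's statement is true, so Pia is a truth-teller.
With that fixed, Tom's statement is true, so Tom is a truth-teller.
With that fixed, Lior's statement is true, so Lior is a truth-teller.

Tom: truth-teller, Mateo: truth-teller, Pia: truth-teller, Lior: truth-teller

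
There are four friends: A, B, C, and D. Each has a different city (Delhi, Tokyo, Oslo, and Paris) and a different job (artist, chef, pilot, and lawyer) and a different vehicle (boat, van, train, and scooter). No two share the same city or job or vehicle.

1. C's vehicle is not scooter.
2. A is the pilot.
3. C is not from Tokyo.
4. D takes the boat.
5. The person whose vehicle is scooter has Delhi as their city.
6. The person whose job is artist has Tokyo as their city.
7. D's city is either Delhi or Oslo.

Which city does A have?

Delhi

With clues 1–6, Tokyo is impossible for A's city.
With clues 1–7, Oslo and Paris are impossible for A's city.
That leaves Delhi.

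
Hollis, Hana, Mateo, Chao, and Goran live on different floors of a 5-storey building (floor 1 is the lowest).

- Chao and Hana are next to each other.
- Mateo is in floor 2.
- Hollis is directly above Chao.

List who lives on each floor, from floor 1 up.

From clues 1–2: Mateo → floor 2.
From clues 1–3: Goran → floor 1, Hana → floor 3, Chao → floor 4, Hollis → floor 5.

Goran, Mateo, Hana, Chao, Hollis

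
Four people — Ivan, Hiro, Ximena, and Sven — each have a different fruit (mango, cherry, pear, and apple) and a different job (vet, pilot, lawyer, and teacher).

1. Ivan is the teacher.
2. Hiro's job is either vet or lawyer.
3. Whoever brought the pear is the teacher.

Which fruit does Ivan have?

pear

With clues 1–3, apple, cherry, and mango are impossible for Ivan's fruit.
That leaves pear.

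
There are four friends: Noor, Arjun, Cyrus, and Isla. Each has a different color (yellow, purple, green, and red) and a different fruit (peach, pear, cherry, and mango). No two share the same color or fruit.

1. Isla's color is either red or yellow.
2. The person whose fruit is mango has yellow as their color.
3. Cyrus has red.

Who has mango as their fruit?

With clues 1–3, Arjun, Cyrus, and Noor are impossible for the one with fruit mango.
That leaves Isla.

Isla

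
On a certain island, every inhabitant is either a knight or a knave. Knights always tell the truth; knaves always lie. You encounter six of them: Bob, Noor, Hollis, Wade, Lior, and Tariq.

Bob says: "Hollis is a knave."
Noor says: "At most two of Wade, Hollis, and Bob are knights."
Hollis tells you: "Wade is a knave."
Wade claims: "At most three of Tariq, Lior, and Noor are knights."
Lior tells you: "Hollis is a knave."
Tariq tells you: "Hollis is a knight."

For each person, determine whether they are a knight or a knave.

Bob: knight, Noor: knight, Hollis: knave, Wade: knight, Lior: knight, Tariq: knave

Regardless of anyone's role, Wade's statement is true, so Wade is a knight.
With that fixed, Hollis's statement is false, so Hollis is a knave.
With that fixed, Lior's statement is true, so Lior is a knight.
With that fixed, Tariq's statement is false, so Tariq is a knave.
With that fixed, Bob's statement is true, so Bob is a knight.
With that fixed, Noor's statement is true, so Noor is a knight.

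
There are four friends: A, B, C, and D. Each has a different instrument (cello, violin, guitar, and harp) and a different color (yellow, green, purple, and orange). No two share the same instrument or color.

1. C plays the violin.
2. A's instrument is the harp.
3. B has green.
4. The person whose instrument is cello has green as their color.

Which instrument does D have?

guitar

Clue 1 rules out violin for D's instrument.
With clues 1–2, harp is impossible for D's instrument.
With clues 1–4, cello is impossible for D's instrument.
That leaves guitar.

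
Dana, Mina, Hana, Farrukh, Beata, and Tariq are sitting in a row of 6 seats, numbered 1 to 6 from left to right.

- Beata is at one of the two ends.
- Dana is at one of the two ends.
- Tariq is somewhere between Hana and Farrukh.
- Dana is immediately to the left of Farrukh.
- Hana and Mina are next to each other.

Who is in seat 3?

Tariq

With clue 1, Beata is ruled out for seat 3.
With clues 1–2, Dana is ruled out for seat 3.
With clues 1–4, Farrukh and Hana are ruled out for seat 3.
With clues 1–5, Mina is ruled out for seat 3.
So seat 3 is Tariq.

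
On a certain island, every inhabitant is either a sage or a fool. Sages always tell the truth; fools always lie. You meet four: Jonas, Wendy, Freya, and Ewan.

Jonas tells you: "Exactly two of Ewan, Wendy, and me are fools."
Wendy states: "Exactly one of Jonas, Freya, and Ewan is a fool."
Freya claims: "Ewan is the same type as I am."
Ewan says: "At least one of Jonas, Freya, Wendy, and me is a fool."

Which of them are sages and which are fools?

Jonas: fool, Wendy: sage, Freya: sage, Ewan: sage

Consider Jonas. Suppose Jonas is a sage.
Then no assignment of the remaining roles makes every statement match its speaker's type — contradiction.
So Jonas is a fool.
With that fixed, Ewan's statement is true, so Ewan is a sage.
Consider Wendy. Suppose Wendy is a fool.
Then Jonas's statement comes out true, contradicting Jonas being a fool.
So Wendy is a sage.
Consider Freya. Suppose Freya is a fool.
Then Wendy's statement comes out false, contradicting Wendy being a sage.
So Freya is a sage.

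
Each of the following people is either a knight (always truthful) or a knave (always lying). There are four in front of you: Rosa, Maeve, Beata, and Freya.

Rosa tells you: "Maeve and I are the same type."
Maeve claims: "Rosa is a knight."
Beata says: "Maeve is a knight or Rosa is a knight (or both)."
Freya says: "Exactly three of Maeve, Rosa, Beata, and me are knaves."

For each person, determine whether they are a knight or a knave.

Rosa: knight, Maeve: knight, Beata: knight, Freya: knave

Consider Rosa. Suppose Rosa is a knave.
Then no assignment of the remaining roles makes every statement match its speaker's type — contradiction.
So Rosa is a knight.
With that fixed, Maeve's statement is true, so Maeve is a knight.
With that fixed, Beata's statement is true, so Beata is a knight.
With that fixed, Freya's statement is false, so Freya is a knave.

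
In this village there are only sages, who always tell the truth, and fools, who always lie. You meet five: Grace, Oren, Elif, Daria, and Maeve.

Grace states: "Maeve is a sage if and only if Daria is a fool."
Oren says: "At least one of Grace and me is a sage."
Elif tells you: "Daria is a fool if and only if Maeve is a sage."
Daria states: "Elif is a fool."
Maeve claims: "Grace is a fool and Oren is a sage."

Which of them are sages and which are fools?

Consider Grace. Suppose Grace is a sage.
Then no assignment of the remaining roles makes every statement match its speaker's type — contradiction.
So Grace is a fool.
Consider Oren. Suppose Oren is a fool.
Then no assignment of the remaining roles makes every statement match its speaker's type — contradiction.
So Oren is a sage.
With that fixed, Maeve's statement is true, so Maeve is a sage.
Consider Elif. Suppose Elif is a sage.
Then no assignment of the remaining roles makes every statement match its speaker's type — contradiction.
So Elif is a fool.
With that fixed, Daria's statement is true, so Daria is a sage.

Grace: fool, Oren: sage, Elif: fool, Daria: sage, Maeve: sage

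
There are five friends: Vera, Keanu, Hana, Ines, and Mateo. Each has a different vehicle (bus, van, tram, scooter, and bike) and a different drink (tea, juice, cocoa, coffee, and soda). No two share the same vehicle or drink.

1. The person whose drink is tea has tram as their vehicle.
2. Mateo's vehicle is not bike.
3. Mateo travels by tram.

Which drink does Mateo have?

With clues 1–3, cocoa, coffee, juice, and soda are impossible for Mateo's drink.
That leaves tea.

tea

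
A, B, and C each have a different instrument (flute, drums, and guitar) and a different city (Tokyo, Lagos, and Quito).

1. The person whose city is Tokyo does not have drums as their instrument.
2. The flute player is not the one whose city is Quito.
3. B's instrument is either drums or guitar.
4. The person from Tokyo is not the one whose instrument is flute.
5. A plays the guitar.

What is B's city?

Quito

With clues 1–4, Lagos is impossible for B's city.
With clues 1–5, Tokyo is impossible for B's city.
That leaves Quito.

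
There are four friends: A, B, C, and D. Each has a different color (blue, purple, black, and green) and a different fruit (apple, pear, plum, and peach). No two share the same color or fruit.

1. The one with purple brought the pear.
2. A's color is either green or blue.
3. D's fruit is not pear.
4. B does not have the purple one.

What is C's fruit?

With clues 1–4, apple, peach, and plum are impossible for C's fruit.
That leaves pear.

pear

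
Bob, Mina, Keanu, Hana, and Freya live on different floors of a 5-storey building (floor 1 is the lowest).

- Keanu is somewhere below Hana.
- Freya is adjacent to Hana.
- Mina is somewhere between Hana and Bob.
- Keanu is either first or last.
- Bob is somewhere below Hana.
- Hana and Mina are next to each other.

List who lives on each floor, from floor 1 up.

From clue 1: Keanu is in {1,2,3,4}.
From clues 1–2: Keanu is in {1,2,3}.
From clues 1–3: Bob is in {1,2,5}.
From clues 1–4: Keanu → floor 1.
From clues 1–5: Bob → floor 2, Mina → floor 3.
From clues 1–6: Hana → floor 4, Freya → floor 5.

Keanu, Bob, Mina, Hana, Freya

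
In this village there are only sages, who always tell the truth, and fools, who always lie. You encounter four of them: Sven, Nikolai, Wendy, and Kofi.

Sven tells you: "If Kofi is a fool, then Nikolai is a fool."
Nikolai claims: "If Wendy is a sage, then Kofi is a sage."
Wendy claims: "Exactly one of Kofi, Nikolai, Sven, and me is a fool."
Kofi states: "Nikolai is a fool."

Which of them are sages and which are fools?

Sven: fool, Nikolai: sage, Wendy: fool, Kofi: fool

Consider Sven. Suppose Sven is a sage.
Then no assignment of the remaining roles makes every statement match its speaker's type — contradiction.
So Sven is a fool.
Consider Nikolai. Suppose Nikolai is a fool.
Then Sven's statement comes out true, contradicting Sven being a fool.
So Nikolai is a sage.
With that fixed, Kofi's statement is false, so Kofi is a fool.
With that fixed, Wendy's statement is false, so Wendy is a fool.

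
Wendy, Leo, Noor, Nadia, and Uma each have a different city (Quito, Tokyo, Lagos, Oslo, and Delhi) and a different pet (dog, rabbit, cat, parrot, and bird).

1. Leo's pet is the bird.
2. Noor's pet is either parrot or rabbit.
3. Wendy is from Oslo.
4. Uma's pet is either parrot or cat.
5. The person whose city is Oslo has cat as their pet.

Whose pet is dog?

Nadia

Clue 1 rules out Leo for the one with pet dog.
With clues 1–2, Noor is impossible for the one with pet dog.
With clues 1–4, Uma is impossible for the one with pet dog.
With clues 1–5, Wendy is impossible for the one with pet dog.
That leaves Nadia.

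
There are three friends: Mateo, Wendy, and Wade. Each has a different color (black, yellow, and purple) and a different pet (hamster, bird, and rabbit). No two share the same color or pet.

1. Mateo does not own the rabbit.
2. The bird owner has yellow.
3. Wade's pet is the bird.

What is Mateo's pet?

Clue 1 rules out rabbit for Mateo's pet.
With clues 1–3, bird is impossible for Mateo's pet.
That leaves hamster.

hamster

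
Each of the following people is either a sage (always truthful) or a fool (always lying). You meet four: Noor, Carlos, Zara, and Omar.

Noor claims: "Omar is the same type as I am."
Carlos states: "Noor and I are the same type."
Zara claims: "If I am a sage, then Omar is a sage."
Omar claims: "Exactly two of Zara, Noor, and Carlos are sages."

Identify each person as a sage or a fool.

Consider Noor. Suppose Noor is a fool.
Then whichever role Carlos has, Carlos's statement has the wrong truth value — contradiction.
So Noor is a sage.
Consider Carlos. Suppose Carlos is a sage.
Then no assignment of the remaining roles makes every statement match its speaker's type — contradiction.
So Carlos is a fool.
Consider Zara. Suppose Zara is a fool.
Then Zara's own statement would have to be false, but it can't be — contradiction.
So Zara is a sage.
With that fixed, Omar's statement is true, so Omar is a sage.

Noor: sage, Carlos: fool, Zara: sage, Omar: sage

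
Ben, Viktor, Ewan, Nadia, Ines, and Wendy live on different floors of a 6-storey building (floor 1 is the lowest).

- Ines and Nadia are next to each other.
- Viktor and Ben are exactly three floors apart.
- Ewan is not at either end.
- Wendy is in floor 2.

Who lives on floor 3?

Ewan

With clues 1–4, Ben, Ines, Nadia, Viktor, and Wendy are ruled out for floor 3.
So floor 3 is Ewan.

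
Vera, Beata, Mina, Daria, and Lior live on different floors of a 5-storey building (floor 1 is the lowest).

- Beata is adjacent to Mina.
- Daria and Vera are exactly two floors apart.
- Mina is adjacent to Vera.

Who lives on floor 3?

Vera

With clues 1–2, Beata, Lior, and Mina are ruled out for floor 3.
With clues 1–3, Daria is ruled out for floor 3.
So floor 3 is Vera.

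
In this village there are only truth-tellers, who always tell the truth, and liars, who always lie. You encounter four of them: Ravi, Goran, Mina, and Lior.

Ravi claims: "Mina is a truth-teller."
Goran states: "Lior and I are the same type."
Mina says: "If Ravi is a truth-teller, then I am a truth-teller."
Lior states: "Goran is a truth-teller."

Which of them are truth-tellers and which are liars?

Ravi: truth-teller, Goran: truth-teller, Mina: truth-teller, Lior: truth-teller

Consider Ravi. Suppose Ravi is a liar.
Then no assignment of the remaining roles makes every statement match its speaker's type — contradiction.
So Ravi is a truth-teller.
Consider Goran. Suppose Goran is a liar.
Then no assignment of the remaining roles makes every statement match its speaker's type — contradiction.
So Goran is a truth-teller.
With that fixed, Lior's statement is true, so Lior is a truth-teller.
Consider Mina. Suppose Mina is a liar.
Then Ravi's statement comes out false, contradicting Ravi being a truth-teller.
So Mina is a truth-teller.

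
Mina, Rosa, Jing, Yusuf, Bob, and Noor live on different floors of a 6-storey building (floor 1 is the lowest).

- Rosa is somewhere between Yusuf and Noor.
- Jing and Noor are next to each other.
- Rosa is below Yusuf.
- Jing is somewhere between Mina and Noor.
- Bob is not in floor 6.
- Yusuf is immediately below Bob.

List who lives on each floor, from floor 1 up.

From clue 1: Rosa is in {2,3,4,5}.
From clues 1–3: Rosa is in {3,4,5}.
From clues 1–4: Jing is in {2,3}.
From clues 1–6: Noor → floor 1, Jing → floor 2, Rosa → floor 3, Yusuf → floor 4, Bob → floor 5, Mina → floor 6.

Noor, Jing, Rosa, Yusuf, Bob, Mina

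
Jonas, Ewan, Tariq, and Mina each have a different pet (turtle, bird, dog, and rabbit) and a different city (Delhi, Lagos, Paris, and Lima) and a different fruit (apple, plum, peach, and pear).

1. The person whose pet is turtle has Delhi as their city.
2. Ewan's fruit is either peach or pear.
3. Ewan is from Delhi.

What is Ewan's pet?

turtle

With clues 1–3, bird, dog, and rabbit are impossible for Ewan's pet.
That leaves turtle.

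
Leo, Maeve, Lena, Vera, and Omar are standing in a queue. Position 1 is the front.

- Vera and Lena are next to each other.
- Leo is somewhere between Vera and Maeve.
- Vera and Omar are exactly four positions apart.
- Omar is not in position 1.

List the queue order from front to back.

From clues 1–2: Leo is in {2,3,4}.
From clues 1–3: Leo → position 3.
From clues 1–4: Vera → position 1, Lena → position 2, Maeve → position 4, Omar → position 5.

Vera, Lena, Leo, Maeve, Omar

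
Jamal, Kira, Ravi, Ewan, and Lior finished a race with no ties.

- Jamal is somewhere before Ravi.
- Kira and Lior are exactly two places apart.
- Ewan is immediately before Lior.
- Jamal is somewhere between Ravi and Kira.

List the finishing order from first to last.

From clue 1: Jamal is in {1,2,3,4}.
From clues 1–3: Jamal is in {1,3,4}.
From clues 1–4: Kira → place 1, Ewan → place 2, Lior → place 3, Jamal → place 4, Ravi → place 5.

Kira, Ewan, Lior, Jamal, Ravi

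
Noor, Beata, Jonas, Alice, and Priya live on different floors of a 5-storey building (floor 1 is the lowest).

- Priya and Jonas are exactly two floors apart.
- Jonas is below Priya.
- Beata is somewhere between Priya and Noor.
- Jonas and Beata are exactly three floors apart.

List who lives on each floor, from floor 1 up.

From clues 1–2: Jonas is in {1,2,3}.
From clues 1–3: Noor is in {1,2,5}.
From clues 1–4: Jonas → floor 1, Alice → floor 2, Priya → floor 3, Beata → floor 4, Noor → floor 5.

Jonas, Alice, Priya, Beata, Noor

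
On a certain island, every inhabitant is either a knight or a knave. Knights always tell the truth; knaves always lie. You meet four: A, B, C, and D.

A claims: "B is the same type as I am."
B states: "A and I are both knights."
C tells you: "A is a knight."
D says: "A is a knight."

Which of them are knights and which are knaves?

Consider A. Suppose A is a knave.
Then no assignment of the remaining roles makes every statement match its speaker's type — contradiction.
So A is a knight.
With that fixed, C's statement is true, so C is a knight.
With that fixed, D's statement is true, so D is a knight.
Consider B. Suppose B is a knave.
Then A's statement comes out false, contradicting A being a knight.
So B is a knight.

A: knight, B: knight, C: knight, D: knight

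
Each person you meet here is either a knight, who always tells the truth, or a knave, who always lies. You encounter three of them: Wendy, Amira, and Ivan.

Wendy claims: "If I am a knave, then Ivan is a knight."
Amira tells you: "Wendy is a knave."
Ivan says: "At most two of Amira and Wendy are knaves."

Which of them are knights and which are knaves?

Wendy: knight, Amira: knave, Ivan: knight

Regardless of anyone's role, Ivan's statement is true, so Ivan is a knight.
With that fixed, Wendy's statement is true, so Wendy is a knight.
With that fixed, Amira's statement is false, so Amira is a knave.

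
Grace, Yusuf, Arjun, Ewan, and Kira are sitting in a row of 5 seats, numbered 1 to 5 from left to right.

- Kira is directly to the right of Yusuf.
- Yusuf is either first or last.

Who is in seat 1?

Yusuf

With clue 1, Kira is ruled out for seat 1.
With clues 1–2, Arjun, Ewan, and Grace are ruled out for seat 1.
So seat 1 is Yusuf.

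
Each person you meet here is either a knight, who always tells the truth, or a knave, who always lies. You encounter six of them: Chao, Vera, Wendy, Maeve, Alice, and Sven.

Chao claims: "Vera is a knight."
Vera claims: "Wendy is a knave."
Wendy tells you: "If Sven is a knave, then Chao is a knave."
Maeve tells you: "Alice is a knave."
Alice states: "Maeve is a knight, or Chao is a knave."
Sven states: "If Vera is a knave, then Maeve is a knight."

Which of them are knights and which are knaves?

Chao: knave, Vera: knave, Wendy: knight, Maeve: knave, Alice: knight, Sven: knave

Consider Chao. Suppose Chao is a knight.
Then no assignment of the remaining roles makes every statement match its speaker's type — contradiction.
So Chao is a knave.
With that fixed, Wendy's statement is true, so Wendy is a knight.
With that fixed, Alice's statement is true, so Alice is a knight.
With that fixed, Vera's statement is false, so Vera is a knave.
With that fixed, Maeve's statement is false, so Maeve is a knave.
With that fixed, Sven's statement is false, so Sven is a knave.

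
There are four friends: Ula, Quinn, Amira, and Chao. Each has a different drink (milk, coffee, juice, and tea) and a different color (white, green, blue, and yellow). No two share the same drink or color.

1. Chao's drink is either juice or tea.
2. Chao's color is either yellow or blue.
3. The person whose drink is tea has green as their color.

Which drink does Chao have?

juice

Clue 1 rules out coffee and milk for Chao's drink.
With clues 1–3, tea is impossible for Chao's drink.
That leaves juice.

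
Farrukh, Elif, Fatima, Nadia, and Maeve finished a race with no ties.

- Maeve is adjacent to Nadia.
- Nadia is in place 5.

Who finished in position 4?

With clues 1–2, Elif, Farrukh, Fatima, and Nadia are ruled out for place 4.
So place 4 is Maeve.

Maeve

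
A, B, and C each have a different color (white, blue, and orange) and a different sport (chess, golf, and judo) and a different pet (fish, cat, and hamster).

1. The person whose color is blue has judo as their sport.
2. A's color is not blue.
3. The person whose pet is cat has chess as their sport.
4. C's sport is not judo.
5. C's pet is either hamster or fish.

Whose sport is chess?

A

With clues 1–4, B is impossible for the one with sport chess.
With clues 1–5, C is impossible for the one with sport chess.
That leaves A.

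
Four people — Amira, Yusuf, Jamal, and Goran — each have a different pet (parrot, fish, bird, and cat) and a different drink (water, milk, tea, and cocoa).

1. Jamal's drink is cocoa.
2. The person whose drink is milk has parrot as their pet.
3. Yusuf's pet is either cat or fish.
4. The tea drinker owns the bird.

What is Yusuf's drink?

Clue 1 rules out cocoa for Yusuf's drink.
With clues 1–3, milk is impossible for Yusuf's drink.
With clues 1–4, tea is impossible for Yusuf's drink.
That leaves water.

water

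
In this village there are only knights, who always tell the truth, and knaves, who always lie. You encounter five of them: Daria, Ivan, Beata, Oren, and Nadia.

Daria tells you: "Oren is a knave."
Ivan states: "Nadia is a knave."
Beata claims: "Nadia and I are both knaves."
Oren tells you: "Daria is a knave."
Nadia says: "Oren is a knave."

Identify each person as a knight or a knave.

Daria: knight, Ivan: knave, Beata: knave, Oren: knave, Nadia: knight

Consider Daria. Suppose Daria is a knave.
Then no assignment of the remaining roles makes every statement match its speaker's type — contradiction.
So Daria is a knight.
With that fixed, Oren's statement is false, so Oren is a knave.
With that fixed, Nadia's statement is true, so Nadia is a knight.
With that fixed, Ivan's statement is false, so Ivan is a knave.
With that fixed, Beata's statement is false, so Beata is a knave.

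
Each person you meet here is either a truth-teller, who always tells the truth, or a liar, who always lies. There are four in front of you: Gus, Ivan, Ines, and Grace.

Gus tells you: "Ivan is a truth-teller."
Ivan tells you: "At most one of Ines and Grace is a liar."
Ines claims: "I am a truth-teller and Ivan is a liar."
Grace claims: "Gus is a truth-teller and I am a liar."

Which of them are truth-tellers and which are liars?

Gus: liar, Ivan: liar, Ines: liar, Grace: liar

Consider Gus. Suppose Gus is a truth-teller.
Then whichever role Grace has, Grace's statement has the wrong truth value — contradiction.
So Gus is a liar.
With that fixed, Grace's statement is false, so Grace is a liar.
Consider Ivan. Suppose Ivan is a truth-teller.
Then Gus's statement comes out true, contradicting Gus being a liar.
So Ivan is a liar.
Consider Ines. Suppose Ines is a truth-teller.
Then Ivan's statement comes out true, contradicting Ivan being a liar.
So Ines is a liar.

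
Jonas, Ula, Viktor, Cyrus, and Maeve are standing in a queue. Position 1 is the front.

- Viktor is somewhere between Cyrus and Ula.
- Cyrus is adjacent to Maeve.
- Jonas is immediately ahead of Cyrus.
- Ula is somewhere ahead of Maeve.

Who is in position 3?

With clues 1–2, Ula is ruled out for position 3.
With clues 1–3, Cyrus and Viktor are ruled out for position 3.
With clues 1–4, Maeve is ruled out for position 3.
So position 3 is Jonas.

Jonas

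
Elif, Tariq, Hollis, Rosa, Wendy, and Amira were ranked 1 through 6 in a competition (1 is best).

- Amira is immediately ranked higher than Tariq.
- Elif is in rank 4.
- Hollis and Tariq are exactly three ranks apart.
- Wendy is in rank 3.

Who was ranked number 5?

With clues 1–2, Elif and Tariq are ruled out for rank 5.
With clues 1–4, Amira, Rosa, and Wendy are ruled out for rank 5.
So rank 5 is Hollis.

Hollis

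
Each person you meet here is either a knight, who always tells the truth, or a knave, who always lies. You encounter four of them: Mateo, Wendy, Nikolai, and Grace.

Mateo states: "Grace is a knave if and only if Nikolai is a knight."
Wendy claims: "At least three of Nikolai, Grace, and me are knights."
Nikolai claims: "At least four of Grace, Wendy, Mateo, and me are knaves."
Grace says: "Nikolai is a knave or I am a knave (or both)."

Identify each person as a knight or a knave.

Consider Mateo. Suppose Mateo is a knave.
Then no assignment of the remaining roles makes every statement match its speaker's type — contradiction.
So Mateo is a knight.
With that fixed, Nikolai's statement is false, so Nikolai is a knave.
With that fixed, Grace's statement is true, so Grace is a knight.
With that fixed, Wendy's statement is false, so Wendy is a knave.

Mateo: knight, Wendy: knave, Nikolai: knave, Grace: knight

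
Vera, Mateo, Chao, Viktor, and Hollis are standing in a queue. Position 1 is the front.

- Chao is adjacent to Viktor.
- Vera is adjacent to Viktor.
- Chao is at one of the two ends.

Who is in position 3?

With clues 1–2, Hollis and Mateo are ruled out for position 3.
With clues 1–3, Chao and Viktor are ruled out for position 3.
So position 3 is Vera.

Vera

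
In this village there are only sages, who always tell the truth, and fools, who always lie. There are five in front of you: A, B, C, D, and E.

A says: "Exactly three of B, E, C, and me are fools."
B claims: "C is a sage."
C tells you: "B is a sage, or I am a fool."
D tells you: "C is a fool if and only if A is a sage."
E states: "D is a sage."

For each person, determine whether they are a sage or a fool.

Consider A. Suppose A is a sage.
Then no assignment of the remaining roles makes every statement match its speaker's type — contradiction.
So A is a fool.
Consider B. Suppose B is a fool.
Then whichever role C has, C's statement has the wrong truth value — contradiction.
So B is a sage.
With that fixed, C's statement is true, so C is a sage.
With that fixed, D's statement is true, so D is a sage.
With that fixed, E's statement is true, so E is a sage.

A: fool, B: sage, C: sage, D: sage, E: sage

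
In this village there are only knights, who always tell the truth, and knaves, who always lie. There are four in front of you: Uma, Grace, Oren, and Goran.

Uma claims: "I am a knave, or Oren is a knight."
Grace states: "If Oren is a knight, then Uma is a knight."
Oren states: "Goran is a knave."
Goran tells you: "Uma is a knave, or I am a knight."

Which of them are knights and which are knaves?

Uma: knight, Grace: knight, Oren: knight, Goran: knave

Consider Uma. Suppose Uma is a knave.
Then Uma's own statement would have to be false, but it can't be — contradiction.
So Uma is a knight.
With that fixed, Grace's statement is true, so Grace is a knight.
Consider Oren. Suppose Oren is a knave.
Then Uma's statement comes out false, contradicting Uma being a knight.
So Oren is a knight.
Consider Goran. Suppose Goran is a knight.
Then Oren's statement comes out false, contradicting Oren being a knight.
So Goran is a knave.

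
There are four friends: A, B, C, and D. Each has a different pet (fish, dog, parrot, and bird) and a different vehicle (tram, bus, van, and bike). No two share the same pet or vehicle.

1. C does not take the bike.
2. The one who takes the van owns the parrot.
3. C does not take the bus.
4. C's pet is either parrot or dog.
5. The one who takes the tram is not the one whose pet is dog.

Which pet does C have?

parrot

With clues 1–4, bird and fish are impossible for C's pet.
With clues 1–5, dog is impossible for C's pet.
That leaves parrot.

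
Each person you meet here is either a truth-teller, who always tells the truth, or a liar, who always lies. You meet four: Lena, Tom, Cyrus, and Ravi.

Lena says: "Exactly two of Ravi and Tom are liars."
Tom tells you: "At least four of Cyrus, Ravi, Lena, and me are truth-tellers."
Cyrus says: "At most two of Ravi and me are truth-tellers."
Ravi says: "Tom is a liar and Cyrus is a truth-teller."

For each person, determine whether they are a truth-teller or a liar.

Regardless of anyone's role, Cyrus's statement is true, so Cyrus is a truth-teller.
Consider Lena. Suppose Lena is a truth-teller.
Then no assignment of the remaining roles makes every statement match its speaker's type — contradiction.
So Lena is a liar.
With that fixed, Tom's statement is false, so Tom is a liar.
With that fixed, Ravi's statement is true, so Ravi is a truth-teller.

Lena: liar, Tom: liar, Cyrus: truth-teller, Ravi: truth-teller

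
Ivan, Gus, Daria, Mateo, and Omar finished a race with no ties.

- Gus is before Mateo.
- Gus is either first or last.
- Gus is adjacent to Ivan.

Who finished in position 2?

With clues 1–2, Gus is ruled out for place 2.
With clues 1–3, Daria, Mateo, and Omar are ruled out for place 2.
So place 2 is Ivan.

Ivan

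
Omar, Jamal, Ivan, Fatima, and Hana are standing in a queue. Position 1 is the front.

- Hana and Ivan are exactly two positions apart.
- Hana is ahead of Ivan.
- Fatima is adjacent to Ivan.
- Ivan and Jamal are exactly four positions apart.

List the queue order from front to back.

Jamal, Omar, Hana, Fatima, Ivan

From clues 1–2: Ivan is in {3,4,5}.
From clues 1–4: Jamal → position 1, Omar → position 2, Hana → position 3, Fatima → position 4, Ivan → position 5.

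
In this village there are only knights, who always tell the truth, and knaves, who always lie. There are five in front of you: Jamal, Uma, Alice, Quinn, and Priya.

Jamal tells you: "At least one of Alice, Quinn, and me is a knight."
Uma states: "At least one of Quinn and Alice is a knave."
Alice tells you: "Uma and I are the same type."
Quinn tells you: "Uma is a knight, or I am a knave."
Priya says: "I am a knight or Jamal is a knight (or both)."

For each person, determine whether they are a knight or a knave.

Consider Jamal. Suppose Jamal is a knave.
Then no assignment of the remaining roles makes every statement match its speaker's type — contradiction.
So Jamal is a knight.
With that fixed, Priya's statement is true, so Priya is a knight.
Consider Uma. Suppose Uma is a knave.
Then whichever role Alice has, Alice's statement has the wrong truth value — contradiction.
So Uma is a knight.
With that fixed, Quinn's statement is true, so Quinn is a knight.
Consider Alice. Suppose Alice is a knight.
Then Uma's statement comes out false, contradicting Uma being a knight.
So Alice is a knave.

Jamal: knight, Uma: knight, Alice: knave, Quinn: knight, Priya: knight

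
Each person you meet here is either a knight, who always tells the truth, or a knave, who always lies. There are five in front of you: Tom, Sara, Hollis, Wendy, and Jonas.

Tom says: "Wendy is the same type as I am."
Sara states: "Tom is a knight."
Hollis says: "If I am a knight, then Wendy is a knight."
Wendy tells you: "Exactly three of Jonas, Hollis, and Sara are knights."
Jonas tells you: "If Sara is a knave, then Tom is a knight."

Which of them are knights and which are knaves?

Consider Tom. Suppose Tom is a knave.
Then no assignment of the remaining roles makes every statement match its speaker's type — contradiction.
So Tom is a knight.
With that fixed, Sara's statement is true, so Sara is a knight.
With that fixed, Jonas's statement is true, so Jonas is a knight.
Consider Hollis. Suppose Hollis is a knave.
Then Hollis's own statement would have to be false, but it can't be — contradiction.
So Hollis is a knight.
With that fixed, Wendy's statement is true, so Wendy is a knight.

Tom: knight, Sara: knight, Hollis: knight, Wendy: knight, Jonas: knight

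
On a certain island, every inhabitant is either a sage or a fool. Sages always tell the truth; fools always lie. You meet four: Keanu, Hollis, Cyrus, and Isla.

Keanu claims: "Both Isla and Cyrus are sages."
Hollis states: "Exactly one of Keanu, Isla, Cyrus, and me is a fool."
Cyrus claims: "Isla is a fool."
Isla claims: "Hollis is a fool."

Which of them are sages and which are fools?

Keanu: fool, Hollis: fool, Cyrus: fool, Isla: sage

Consider Keanu. Suppose Keanu is a sage.
Then no assignment of the remaining roles makes every statement match its speaker's type — contradiction.
So Keanu is a fool.
Consider Hollis. Suppose Hollis is a sage.
Then no assignment of the remaining roles makes every statement match its speaker's type — contradiction.
So Hollis is a fool.
With that fixed, Isla's statement is true, so Isla is a sage.
With that fixed, Cyrus's statement is false, so Cyrus is a fool.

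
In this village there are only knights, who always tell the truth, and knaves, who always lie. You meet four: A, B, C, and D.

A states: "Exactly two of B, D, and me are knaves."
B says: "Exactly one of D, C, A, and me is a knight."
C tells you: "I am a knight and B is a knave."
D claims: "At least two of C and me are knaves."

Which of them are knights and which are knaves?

Consider A. Suppose A is a knave.
Then no assignment of the remaining roles makes every statement match its speaker's type — contradiction.
So A is a knight.
Consider B. Suppose B is a knight.
Then A's statement comes out false, contradicting A being a knight.
So B is a knave.
Consider C. Suppose C is a knave.
Then whichever role D has, D's statement has the wrong truth value — contradiction.
So C is a knight.
With that fixed, D's statement is false, so D is a knave.

A: knight, B: knave, C: knight, D: knave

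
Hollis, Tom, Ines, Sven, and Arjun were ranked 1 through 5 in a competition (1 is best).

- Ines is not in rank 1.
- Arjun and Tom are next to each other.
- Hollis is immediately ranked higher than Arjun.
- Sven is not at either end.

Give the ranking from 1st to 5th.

From clue 1: Ines is in {2,3,4,5}.
From clues 1–3: Hollis is in {1,2,3}.
From clues 1–4: Hollis → rank 1, Arjun → rank 2, Tom → rank 3, Sven → rank 4, Ines → rank 5.

Hollis, Arjun, Tom, Sven, Ines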